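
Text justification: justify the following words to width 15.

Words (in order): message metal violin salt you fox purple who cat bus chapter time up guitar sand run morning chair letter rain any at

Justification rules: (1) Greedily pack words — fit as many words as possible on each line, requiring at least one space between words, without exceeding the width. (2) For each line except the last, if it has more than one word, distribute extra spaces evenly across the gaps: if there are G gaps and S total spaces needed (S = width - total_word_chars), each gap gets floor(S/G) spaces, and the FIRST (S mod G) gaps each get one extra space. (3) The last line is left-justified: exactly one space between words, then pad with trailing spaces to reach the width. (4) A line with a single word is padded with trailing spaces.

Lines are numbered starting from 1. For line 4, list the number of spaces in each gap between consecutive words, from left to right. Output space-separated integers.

Answer: 1 1

Derivation:
Line 1: ['message', 'metal'] (min_width=13, slack=2)
Line 2: ['violin', 'salt', 'you'] (min_width=15, slack=0)
Line 3: ['fox', 'purple', 'who'] (min_width=14, slack=1)
Line 4: ['cat', 'bus', 'chapter'] (min_width=15, slack=0)
Line 5: ['time', 'up', 'guitar'] (min_width=14, slack=1)
Line 6: ['sand', 'run'] (min_width=8, slack=7)
Line 7: ['morning', 'chair'] (min_width=13, slack=2)
Line 8: ['letter', 'rain', 'any'] (min_width=15, slack=0)
Line 9: ['at'] (min_width=2, slack=13)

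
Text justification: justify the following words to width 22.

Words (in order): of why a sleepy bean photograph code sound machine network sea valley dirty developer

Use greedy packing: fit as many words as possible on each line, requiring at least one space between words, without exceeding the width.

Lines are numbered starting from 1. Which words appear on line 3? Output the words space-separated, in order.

Answer: machine network sea

Derivation:
Line 1: ['of', 'why', 'a', 'sleepy', 'bean'] (min_width=20, slack=2)
Line 2: ['photograph', 'code', 'sound'] (min_width=21, slack=1)
Line 3: ['machine', 'network', 'sea'] (min_width=19, slack=3)
Line 4: ['valley', 'dirty', 'developer'] (min_width=22, slack=0)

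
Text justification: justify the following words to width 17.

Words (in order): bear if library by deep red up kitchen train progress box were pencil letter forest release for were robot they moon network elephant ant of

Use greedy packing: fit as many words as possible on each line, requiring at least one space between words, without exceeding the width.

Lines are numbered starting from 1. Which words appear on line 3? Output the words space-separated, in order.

Answer: kitchen train

Derivation:
Line 1: ['bear', 'if', 'library'] (min_width=15, slack=2)
Line 2: ['by', 'deep', 'red', 'up'] (min_width=14, slack=3)
Line 3: ['kitchen', 'train'] (min_width=13, slack=4)
Line 4: ['progress', 'box', 'were'] (min_width=17, slack=0)
Line 5: ['pencil', 'letter'] (min_width=13, slack=4)
Line 6: ['forest', 'release'] (min_width=14, slack=3)
Line 7: ['for', 'were', 'robot'] (min_width=14, slack=3)
Line 8: ['they', 'moon', 'network'] (min_width=17, slack=0)
Line 9: ['elephant', 'ant', 'of'] (min_width=15, slack=2)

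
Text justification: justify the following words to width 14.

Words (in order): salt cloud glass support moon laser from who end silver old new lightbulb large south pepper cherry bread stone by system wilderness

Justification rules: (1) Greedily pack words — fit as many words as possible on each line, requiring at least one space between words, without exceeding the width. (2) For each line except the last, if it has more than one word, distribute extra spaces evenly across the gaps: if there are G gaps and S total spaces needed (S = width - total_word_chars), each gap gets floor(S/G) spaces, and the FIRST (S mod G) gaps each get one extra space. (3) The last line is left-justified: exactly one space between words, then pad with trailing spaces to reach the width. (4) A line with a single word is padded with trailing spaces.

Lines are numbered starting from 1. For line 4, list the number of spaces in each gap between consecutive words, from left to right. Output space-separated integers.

Answer: 2 2

Derivation:
Line 1: ['salt', 'cloud'] (min_width=10, slack=4)
Line 2: ['glass', 'support'] (min_width=13, slack=1)
Line 3: ['moon', 'laser'] (min_width=10, slack=4)
Line 4: ['from', 'who', 'end'] (min_width=12, slack=2)
Line 5: ['silver', 'old', 'new'] (min_width=14, slack=0)
Line 6: ['lightbulb'] (min_width=9, slack=5)
Line 7: ['large', 'south'] (min_width=11, slack=3)
Line 8: ['pepper', 'cherry'] (min_width=13, slack=1)
Line 9: ['bread', 'stone', 'by'] (min_width=14, slack=0)
Line 10: ['system'] (min_width=6, slack=8)
Line 11: ['wilderness'] (min_width=10, slack=4)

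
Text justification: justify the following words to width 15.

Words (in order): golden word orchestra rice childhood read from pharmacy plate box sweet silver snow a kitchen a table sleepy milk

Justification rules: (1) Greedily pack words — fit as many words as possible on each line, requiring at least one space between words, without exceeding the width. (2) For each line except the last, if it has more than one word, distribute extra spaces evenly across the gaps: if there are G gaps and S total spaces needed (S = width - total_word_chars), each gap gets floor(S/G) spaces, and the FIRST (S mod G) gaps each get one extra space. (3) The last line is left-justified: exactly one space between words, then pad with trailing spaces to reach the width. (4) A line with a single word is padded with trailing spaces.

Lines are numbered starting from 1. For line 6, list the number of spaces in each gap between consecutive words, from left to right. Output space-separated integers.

Line 1: ['golden', 'word'] (min_width=11, slack=4)
Line 2: ['orchestra', 'rice'] (min_width=14, slack=1)
Line 3: ['childhood', 'read'] (min_width=14, slack=1)
Line 4: ['from', 'pharmacy'] (min_width=13, slack=2)
Line 5: ['plate', 'box', 'sweet'] (min_width=15, slack=0)
Line 6: ['silver', 'snow', 'a'] (min_width=13, slack=2)
Line 7: ['kitchen', 'a', 'table'] (min_width=15, slack=0)
Line 8: ['sleepy', 'milk'] (min_width=11, slack=4)

Answer: 2 2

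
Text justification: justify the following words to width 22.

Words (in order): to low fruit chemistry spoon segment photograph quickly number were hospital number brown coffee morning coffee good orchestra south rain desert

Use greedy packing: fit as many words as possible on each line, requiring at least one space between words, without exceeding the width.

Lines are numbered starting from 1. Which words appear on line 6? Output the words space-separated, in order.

Line 1: ['to', 'low', 'fruit', 'chemistry'] (min_width=22, slack=0)
Line 2: ['spoon', 'segment'] (min_width=13, slack=9)
Line 3: ['photograph', 'quickly'] (min_width=18, slack=4)
Line 4: ['number', 'were', 'hospital'] (min_width=20, slack=2)
Line 5: ['number', 'brown', 'coffee'] (min_width=19, slack=3)
Line 6: ['morning', 'coffee', 'good'] (min_width=19, slack=3)
Line 7: ['orchestra', 'south', 'rain'] (min_width=20, slack=2)
Line 8: ['desert'] (min_width=6, slack=16)

Answer: morning coffee good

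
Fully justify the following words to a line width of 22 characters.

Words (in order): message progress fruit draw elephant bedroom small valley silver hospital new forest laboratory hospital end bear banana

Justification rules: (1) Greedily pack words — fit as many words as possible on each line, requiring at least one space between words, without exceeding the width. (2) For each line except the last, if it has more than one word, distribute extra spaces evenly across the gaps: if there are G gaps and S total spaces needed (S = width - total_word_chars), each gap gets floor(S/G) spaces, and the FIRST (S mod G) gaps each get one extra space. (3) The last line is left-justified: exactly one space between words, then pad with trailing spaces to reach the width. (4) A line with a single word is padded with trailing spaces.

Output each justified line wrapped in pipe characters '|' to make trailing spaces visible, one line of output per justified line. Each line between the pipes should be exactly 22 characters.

Answer: |message progress fruit|
|draw  elephant bedroom|
|small   valley  silver|
|hospital   new  forest|
|laboratory    hospital|
|end bear banana       |

Derivation:
Line 1: ['message', 'progress', 'fruit'] (min_width=22, slack=0)
Line 2: ['draw', 'elephant', 'bedroom'] (min_width=21, slack=1)
Line 3: ['small', 'valley', 'silver'] (min_width=19, slack=3)
Line 4: ['hospital', 'new', 'forest'] (min_width=19, slack=3)
Line 5: ['laboratory', 'hospital'] (min_width=19, slack=3)
Line 6: ['end', 'bear', 'banana'] (min_width=15, slack=7)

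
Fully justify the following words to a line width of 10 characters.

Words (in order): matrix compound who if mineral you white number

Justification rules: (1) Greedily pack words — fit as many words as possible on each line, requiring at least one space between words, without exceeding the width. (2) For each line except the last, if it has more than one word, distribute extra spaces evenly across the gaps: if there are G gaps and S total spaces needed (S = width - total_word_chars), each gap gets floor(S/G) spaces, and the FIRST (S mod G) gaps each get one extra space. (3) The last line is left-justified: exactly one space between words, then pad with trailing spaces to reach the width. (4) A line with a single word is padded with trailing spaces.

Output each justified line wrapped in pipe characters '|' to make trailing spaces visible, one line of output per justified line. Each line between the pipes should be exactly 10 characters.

Answer: |matrix    |
|compound  |
|who     if|
|mineral   |
|you  white|
|number    |

Derivation:
Line 1: ['matrix'] (min_width=6, slack=4)
Line 2: ['compound'] (min_width=8, slack=2)
Line 3: ['who', 'if'] (min_width=6, slack=4)
Line 4: ['mineral'] (min_width=7, slack=3)
Line 5: ['you', 'white'] (min_width=9, slack=1)
Line 6: ['number'] (min_width=6, slack=4)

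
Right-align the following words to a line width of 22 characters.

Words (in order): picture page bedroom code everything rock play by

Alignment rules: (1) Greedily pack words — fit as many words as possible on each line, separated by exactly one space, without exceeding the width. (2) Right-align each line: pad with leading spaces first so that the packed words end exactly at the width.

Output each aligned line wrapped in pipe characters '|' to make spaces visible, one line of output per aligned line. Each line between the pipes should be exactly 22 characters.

Answer: |  picture page bedroom|
|  code everything rock|
|               play by|

Derivation:
Line 1: ['picture', 'page', 'bedroom'] (min_width=20, slack=2)
Line 2: ['code', 'everything', 'rock'] (min_width=20, slack=2)
Line 3: ['play', 'by'] (min_width=7, slack=15)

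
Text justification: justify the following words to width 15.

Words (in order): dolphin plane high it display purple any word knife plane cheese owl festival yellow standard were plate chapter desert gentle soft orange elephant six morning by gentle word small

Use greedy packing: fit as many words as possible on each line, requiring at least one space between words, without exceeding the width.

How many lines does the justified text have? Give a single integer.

Line 1: ['dolphin', 'plane'] (min_width=13, slack=2)
Line 2: ['high', 'it', 'display'] (min_width=15, slack=0)
Line 3: ['purple', 'any', 'word'] (min_width=15, slack=0)
Line 4: ['knife', 'plane'] (min_width=11, slack=4)
Line 5: ['cheese', 'owl'] (min_width=10, slack=5)
Line 6: ['festival', 'yellow'] (min_width=15, slack=0)
Line 7: ['standard', 'were'] (min_width=13, slack=2)
Line 8: ['plate', 'chapter'] (min_width=13, slack=2)
Line 9: ['desert', 'gentle'] (min_width=13, slack=2)
Line 10: ['soft', 'orange'] (min_width=11, slack=4)
Line 11: ['elephant', 'six'] (min_width=12, slack=3)
Line 12: ['morning', 'by'] (min_width=10, slack=5)
Line 13: ['gentle', 'word'] (min_width=11, slack=4)
Line 14: ['small'] (min_width=5, slack=10)
Total lines: 14

Answer: 14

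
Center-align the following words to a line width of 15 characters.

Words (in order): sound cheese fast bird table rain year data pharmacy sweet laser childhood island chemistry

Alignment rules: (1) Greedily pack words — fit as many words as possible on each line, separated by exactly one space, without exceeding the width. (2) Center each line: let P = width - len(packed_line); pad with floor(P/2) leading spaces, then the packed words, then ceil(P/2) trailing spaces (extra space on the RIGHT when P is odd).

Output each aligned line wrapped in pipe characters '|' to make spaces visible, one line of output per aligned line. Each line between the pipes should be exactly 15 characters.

Answer: | sound cheese  |
|fast bird table|
|rain year data |
|pharmacy sweet |
|laser childhood|
|    island     |
|   chemistry   |

Derivation:
Line 1: ['sound', 'cheese'] (min_width=12, slack=3)
Line 2: ['fast', 'bird', 'table'] (min_width=15, slack=0)
Line 3: ['rain', 'year', 'data'] (min_width=14, slack=1)
Line 4: ['pharmacy', 'sweet'] (min_width=14, slack=1)
Line 5: ['laser', 'childhood'] (min_width=15, slack=0)
Line 6: ['island'] (min_width=6, slack=9)
Line 7: ['chemistry'] (min_width=9, slack=6)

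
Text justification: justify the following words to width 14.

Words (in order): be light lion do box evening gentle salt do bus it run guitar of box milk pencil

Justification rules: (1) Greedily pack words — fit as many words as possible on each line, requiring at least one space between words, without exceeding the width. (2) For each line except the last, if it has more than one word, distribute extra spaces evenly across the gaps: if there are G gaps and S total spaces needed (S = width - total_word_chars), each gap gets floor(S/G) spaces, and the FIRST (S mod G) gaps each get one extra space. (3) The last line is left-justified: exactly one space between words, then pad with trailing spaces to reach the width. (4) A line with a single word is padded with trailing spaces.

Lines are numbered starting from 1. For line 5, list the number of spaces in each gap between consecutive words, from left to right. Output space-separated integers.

Line 1: ['be', 'light', 'lion'] (min_width=13, slack=1)
Line 2: ['do', 'box', 'evening'] (min_width=14, slack=0)
Line 3: ['gentle', 'salt', 'do'] (min_width=14, slack=0)
Line 4: ['bus', 'it', 'run'] (min_width=10, slack=4)
Line 5: ['guitar', 'of', 'box'] (min_width=13, slack=1)
Line 6: ['milk', 'pencil'] (min_width=11, slack=3)

Answer: 2 1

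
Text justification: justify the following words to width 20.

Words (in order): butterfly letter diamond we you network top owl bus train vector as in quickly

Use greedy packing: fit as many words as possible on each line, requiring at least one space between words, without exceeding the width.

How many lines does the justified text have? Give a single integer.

Answer: 5

Derivation:
Line 1: ['butterfly', 'letter'] (min_width=16, slack=4)
Line 2: ['diamond', 'we', 'you'] (min_width=14, slack=6)
Line 3: ['network', 'top', 'owl', 'bus'] (min_width=19, slack=1)
Line 4: ['train', 'vector', 'as', 'in'] (min_width=18, slack=2)
Line 5: ['quickly'] (min_width=7, slack=13)
Total lines: 5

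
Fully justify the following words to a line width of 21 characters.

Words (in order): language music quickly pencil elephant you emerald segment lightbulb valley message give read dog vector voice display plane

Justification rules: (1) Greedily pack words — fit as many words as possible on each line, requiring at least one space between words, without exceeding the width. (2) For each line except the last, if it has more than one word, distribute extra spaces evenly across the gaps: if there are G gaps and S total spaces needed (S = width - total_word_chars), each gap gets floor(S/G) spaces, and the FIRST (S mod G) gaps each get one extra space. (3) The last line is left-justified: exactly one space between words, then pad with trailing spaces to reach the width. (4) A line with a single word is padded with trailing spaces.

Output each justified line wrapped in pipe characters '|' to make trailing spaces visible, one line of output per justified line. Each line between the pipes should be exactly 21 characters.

Line 1: ['language', 'music'] (min_width=14, slack=7)
Line 2: ['quickly', 'pencil'] (min_width=14, slack=7)
Line 3: ['elephant', 'you', 'emerald'] (min_width=20, slack=1)
Line 4: ['segment', 'lightbulb'] (min_width=17, slack=4)
Line 5: ['valley', 'message', 'give'] (min_width=19, slack=2)
Line 6: ['read', 'dog', 'vector', 'voice'] (min_width=21, slack=0)
Line 7: ['display', 'plane'] (min_width=13, slack=8)

Answer: |language        music|
|quickly        pencil|
|elephant  you emerald|
|segment     lightbulb|
|valley  message  give|
|read dog vector voice|
|display plane        |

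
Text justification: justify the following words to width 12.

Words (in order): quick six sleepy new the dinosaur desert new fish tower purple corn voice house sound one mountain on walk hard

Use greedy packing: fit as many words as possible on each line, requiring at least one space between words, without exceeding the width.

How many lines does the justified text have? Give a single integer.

Line 1: ['quick', 'six'] (min_width=9, slack=3)
Line 2: ['sleepy', 'new'] (min_width=10, slack=2)
Line 3: ['the', 'dinosaur'] (min_width=12, slack=0)
Line 4: ['desert', 'new'] (min_width=10, slack=2)
Line 5: ['fish', 'tower'] (min_width=10, slack=2)
Line 6: ['purple', 'corn'] (min_width=11, slack=1)
Line 7: ['voice', 'house'] (min_width=11, slack=1)
Line 8: ['sound', 'one'] (min_width=9, slack=3)
Line 9: ['mountain', 'on'] (min_width=11, slack=1)
Line 10: ['walk', 'hard'] (min_width=9, slack=3)
Total lines: 10

Answer: 10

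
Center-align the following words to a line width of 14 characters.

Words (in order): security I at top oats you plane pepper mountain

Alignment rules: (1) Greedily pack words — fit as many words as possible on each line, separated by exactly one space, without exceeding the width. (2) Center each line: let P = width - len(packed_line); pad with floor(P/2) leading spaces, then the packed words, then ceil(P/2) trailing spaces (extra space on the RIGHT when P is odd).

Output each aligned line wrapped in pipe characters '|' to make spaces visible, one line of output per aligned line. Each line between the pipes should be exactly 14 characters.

Line 1: ['security', 'I', 'at'] (min_width=13, slack=1)
Line 2: ['top', 'oats', 'you'] (min_width=12, slack=2)
Line 3: ['plane', 'pepper'] (min_width=12, slack=2)
Line 4: ['mountain'] (min_width=8, slack=6)

Answer: |security I at |
| top oats you |
| plane pepper |
|   mountain   |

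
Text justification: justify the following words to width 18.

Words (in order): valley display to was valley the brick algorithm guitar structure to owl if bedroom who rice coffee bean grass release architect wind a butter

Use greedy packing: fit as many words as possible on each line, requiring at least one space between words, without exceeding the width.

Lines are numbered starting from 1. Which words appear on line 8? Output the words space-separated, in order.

Answer: architect wind a

Derivation:
Line 1: ['valley', 'display', 'to'] (min_width=17, slack=1)
Line 2: ['was', 'valley', 'the'] (min_width=14, slack=4)
Line 3: ['brick', 'algorithm'] (min_width=15, slack=3)
Line 4: ['guitar', 'structure'] (min_width=16, slack=2)
Line 5: ['to', 'owl', 'if', 'bedroom'] (min_width=17, slack=1)
Line 6: ['who', 'rice', 'coffee'] (min_width=15, slack=3)
Line 7: ['bean', 'grass', 'release'] (min_width=18, slack=0)
Line 8: ['architect', 'wind', 'a'] (min_width=16, slack=2)
Line 9: ['butter'] (min_width=6, slack=12)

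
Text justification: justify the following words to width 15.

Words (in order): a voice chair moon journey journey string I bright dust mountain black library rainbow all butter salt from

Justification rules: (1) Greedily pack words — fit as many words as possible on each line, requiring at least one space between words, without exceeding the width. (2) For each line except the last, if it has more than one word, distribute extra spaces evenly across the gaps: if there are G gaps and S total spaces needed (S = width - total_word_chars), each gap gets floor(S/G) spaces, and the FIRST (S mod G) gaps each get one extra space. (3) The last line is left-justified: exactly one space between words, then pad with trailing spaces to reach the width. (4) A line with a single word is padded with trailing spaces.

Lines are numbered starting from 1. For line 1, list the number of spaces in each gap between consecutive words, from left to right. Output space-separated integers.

Answer: 2 2

Derivation:
Line 1: ['a', 'voice', 'chair'] (min_width=13, slack=2)
Line 2: ['moon', 'journey'] (min_width=12, slack=3)
Line 3: ['journey', 'string'] (min_width=14, slack=1)
Line 4: ['I', 'bright', 'dust'] (min_width=13, slack=2)
Line 5: ['mountain', 'black'] (min_width=14, slack=1)
Line 6: ['library', 'rainbow'] (min_width=15, slack=0)
Line 7: ['all', 'butter', 'salt'] (min_width=15, slack=0)
Line 8: ['from'] (min_width=4, slack=11)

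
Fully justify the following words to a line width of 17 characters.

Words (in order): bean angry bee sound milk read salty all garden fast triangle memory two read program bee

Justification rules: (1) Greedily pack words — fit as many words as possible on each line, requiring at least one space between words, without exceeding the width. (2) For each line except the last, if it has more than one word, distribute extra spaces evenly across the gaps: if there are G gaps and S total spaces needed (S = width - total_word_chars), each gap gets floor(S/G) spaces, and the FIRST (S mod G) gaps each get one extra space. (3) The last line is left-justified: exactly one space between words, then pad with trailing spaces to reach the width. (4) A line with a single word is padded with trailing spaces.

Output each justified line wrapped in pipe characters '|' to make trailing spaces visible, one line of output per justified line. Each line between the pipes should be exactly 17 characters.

Line 1: ['bean', 'angry', 'bee'] (min_width=14, slack=3)
Line 2: ['sound', 'milk', 'read'] (min_width=15, slack=2)
Line 3: ['salty', 'all', 'garden'] (min_width=16, slack=1)
Line 4: ['fast', 'triangle'] (min_width=13, slack=4)
Line 5: ['memory', 'two', 'read'] (min_width=15, slack=2)
Line 6: ['program', 'bee'] (min_width=11, slack=6)

Answer: |bean   angry  bee|
|sound  milk  read|
|salty  all garden|
|fast     triangle|
|memory  two  read|
|program bee      |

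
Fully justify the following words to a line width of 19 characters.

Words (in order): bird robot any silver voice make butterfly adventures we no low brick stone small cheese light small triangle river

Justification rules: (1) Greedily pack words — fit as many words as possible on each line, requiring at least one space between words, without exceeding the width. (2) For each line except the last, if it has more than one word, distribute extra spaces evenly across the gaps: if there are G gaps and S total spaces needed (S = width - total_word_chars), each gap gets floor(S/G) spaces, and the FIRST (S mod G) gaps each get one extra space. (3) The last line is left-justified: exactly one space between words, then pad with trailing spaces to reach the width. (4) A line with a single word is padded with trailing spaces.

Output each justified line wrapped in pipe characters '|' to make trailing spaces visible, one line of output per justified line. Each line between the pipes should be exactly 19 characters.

Line 1: ['bird', 'robot', 'any'] (min_width=14, slack=5)
Line 2: ['silver', 'voice', 'make'] (min_width=17, slack=2)
Line 3: ['butterfly'] (min_width=9, slack=10)
Line 4: ['adventures', 'we', 'no'] (min_width=16, slack=3)
Line 5: ['low', 'brick', 'stone'] (min_width=15, slack=4)
Line 6: ['small', 'cheese', 'light'] (min_width=18, slack=1)
Line 7: ['small', 'triangle'] (min_width=14, slack=5)
Line 8: ['river'] (min_width=5, slack=14)

Answer: |bird    robot   any|
|silver  voice  make|
|butterfly          |
|adventures   we  no|
|low   brick   stone|
|small  cheese light|
|small      triangle|
|river              |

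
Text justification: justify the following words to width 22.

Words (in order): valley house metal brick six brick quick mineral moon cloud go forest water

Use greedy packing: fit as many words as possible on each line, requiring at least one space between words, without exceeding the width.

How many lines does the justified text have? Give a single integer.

Answer: 4

Derivation:
Line 1: ['valley', 'house', 'metal'] (min_width=18, slack=4)
Line 2: ['brick', 'six', 'brick', 'quick'] (min_width=21, slack=1)
Line 3: ['mineral', 'moon', 'cloud', 'go'] (min_width=21, slack=1)
Line 4: ['forest', 'water'] (min_width=12, slack=10)
Total lines: 4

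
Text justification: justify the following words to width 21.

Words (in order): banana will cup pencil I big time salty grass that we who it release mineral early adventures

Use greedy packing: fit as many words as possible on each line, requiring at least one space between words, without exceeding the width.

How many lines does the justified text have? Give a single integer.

Answer: 6

Derivation:
Line 1: ['banana', 'will', 'cup'] (min_width=15, slack=6)
Line 2: ['pencil', 'I', 'big', 'time'] (min_width=17, slack=4)
Line 3: ['salty', 'grass', 'that', 'we'] (min_width=19, slack=2)
Line 4: ['who', 'it', 'release'] (min_width=14, slack=7)
Line 5: ['mineral', 'early'] (min_width=13, slack=8)
Line 6: ['adventures'] (min_width=10, slack=11)
Total lines: 6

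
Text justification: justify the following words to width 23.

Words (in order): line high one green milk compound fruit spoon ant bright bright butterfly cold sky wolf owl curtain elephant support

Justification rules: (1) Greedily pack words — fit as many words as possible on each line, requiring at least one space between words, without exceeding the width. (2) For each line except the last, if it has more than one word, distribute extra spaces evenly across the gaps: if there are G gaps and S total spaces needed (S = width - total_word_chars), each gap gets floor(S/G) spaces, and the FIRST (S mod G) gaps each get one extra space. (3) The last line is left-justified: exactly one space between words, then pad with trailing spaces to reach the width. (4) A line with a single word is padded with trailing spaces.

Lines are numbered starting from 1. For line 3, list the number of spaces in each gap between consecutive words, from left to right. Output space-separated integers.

Answer: 1 1 1

Derivation:
Line 1: ['line', 'high', 'one', 'green'] (min_width=19, slack=4)
Line 2: ['milk', 'compound', 'fruit'] (min_width=19, slack=4)
Line 3: ['spoon', 'ant', 'bright', 'bright'] (min_width=23, slack=0)
Line 4: ['butterfly', 'cold', 'sky', 'wolf'] (min_width=23, slack=0)
Line 5: ['owl', 'curtain', 'elephant'] (min_width=20, slack=3)
Line 6: ['support'] (min_width=7, slack=16)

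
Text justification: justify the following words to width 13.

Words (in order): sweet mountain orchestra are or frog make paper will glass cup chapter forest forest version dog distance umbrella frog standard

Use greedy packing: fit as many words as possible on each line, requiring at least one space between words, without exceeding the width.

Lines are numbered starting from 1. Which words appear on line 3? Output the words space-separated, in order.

Line 1: ['sweet'] (min_width=5, slack=8)
Line 2: ['mountain'] (min_width=8, slack=5)
Line 3: ['orchestra', 'are'] (min_width=13, slack=0)
Line 4: ['or', 'frog', 'make'] (min_width=12, slack=1)
Line 5: ['paper', 'will'] (min_width=10, slack=3)
Line 6: ['glass', 'cup'] (min_width=9, slack=4)
Line 7: ['chapter'] (min_width=7, slack=6)
Line 8: ['forest', 'forest'] (min_width=13, slack=0)
Line 9: ['version', 'dog'] (min_width=11, slack=2)
Line 10: ['distance'] (min_width=8, slack=5)
Line 11: ['umbrella', 'frog'] (min_width=13, slack=0)
Line 12: ['standard'] (min_width=8, slack=5)

Answer: orchestra are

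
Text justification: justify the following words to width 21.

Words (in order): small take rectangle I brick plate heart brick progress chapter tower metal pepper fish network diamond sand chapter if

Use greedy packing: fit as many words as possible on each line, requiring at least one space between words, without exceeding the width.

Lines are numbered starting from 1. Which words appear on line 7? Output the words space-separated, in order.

Line 1: ['small', 'take', 'rectangle'] (min_width=20, slack=1)
Line 2: ['I', 'brick', 'plate', 'heart'] (min_width=19, slack=2)
Line 3: ['brick', 'progress'] (min_width=14, slack=7)
Line 4: ['chapter', 'tower', 'metal'] (min_width=19, slack=2)
Line 5: ['pepper', 'fish', 'network'] (min_width=19, slack=2)
Line 6: ['diamond', 'sand', 'chapter'] (min_width=20, slack=1)
Line 7: ['if'] (min_width=2, slack=19)

Answer: if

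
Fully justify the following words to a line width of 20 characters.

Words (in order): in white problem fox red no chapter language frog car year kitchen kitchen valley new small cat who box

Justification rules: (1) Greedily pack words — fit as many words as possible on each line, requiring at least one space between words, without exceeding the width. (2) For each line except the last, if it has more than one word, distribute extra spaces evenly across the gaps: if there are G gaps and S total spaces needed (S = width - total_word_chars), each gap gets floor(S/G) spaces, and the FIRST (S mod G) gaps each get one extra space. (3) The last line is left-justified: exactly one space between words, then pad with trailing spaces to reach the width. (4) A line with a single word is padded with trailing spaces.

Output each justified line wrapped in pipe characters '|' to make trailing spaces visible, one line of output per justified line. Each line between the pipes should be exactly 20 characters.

Answer: |in white problem fox|
|red    no    chapter|
|language   frog  car|
|year kitchen kitchen|
|valley new small cat|
|who box             |

Derivation:
Line 1: ['in', 'white', 'problem', 'fox'] (min_width=20, slack=0)
Line 2: ['red', 'no', 'chapter'] (min_width=14, slack=6)
Line 3: ['language', 'frog', 'car'] (min_width=17, slack=3)
Line 4: ['year', 'kitchen', 'kitchen'] (min_width=20, slack=0)
Line 5: ['valley', 'new', 'small', 'cat'] (min_width=20, slack=0)
Line 6: ['who', 'box'] (min_width=7, slack=13)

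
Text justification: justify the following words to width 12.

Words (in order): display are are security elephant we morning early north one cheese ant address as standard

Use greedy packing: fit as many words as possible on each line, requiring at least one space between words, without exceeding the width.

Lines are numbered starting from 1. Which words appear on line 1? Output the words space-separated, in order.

Answer: display are

Derivation:
Line 1: ['display', 'are'] (min_width=11, slack=1)
Line 2: ['are', 'security'] (min_width=12, slack=0)
Line 3: ['elephant', 'we'] (min_width=11, slack=1)
Line 4: ['morning'] (min_width=7, slack=5)
Line 5: ['early', 'north'] (min_width=11, slack=1)
Line 6: ['one', 'cheese'] (min_width=10, slack=2)
Line 7: ['ant', 'address'] (min_width=11, slack=1)
Line 8: ['as', 'standard'] (min_width=11, slack=1)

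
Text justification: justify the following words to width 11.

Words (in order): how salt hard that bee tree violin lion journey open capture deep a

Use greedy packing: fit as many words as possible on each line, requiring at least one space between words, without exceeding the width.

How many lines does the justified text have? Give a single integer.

Line 1: ['how', 'salt'] (min_width=8, slack=3)
Line 2: ['hard', 'that'] (min_width=9, slack=2)
Line 3: ['bee', 'tree'] (min_width=8, slack=3)
Line 4: ['violin', 'lion'] (min_width=11, slack=0)
Line 5: ['journey'] (min_width=7, slack=4)
Line 6: ['open'] (min_width=4, slack=7)
Line 7: ['capture'] (min_width=7, slack=4)
Line 8: ['deep', 'a'] (min_width=6, slack=5)
Total lines: 8

Answer: 8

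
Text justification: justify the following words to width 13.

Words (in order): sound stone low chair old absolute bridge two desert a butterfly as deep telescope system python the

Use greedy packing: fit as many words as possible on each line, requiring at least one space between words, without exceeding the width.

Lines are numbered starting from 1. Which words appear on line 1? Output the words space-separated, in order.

Line 1: ['sound', 'stone'] (min_width=11, slack=2)
Line 2: ['low', 'chair', 'old'] (min_width=13, slack=0)
Line 3: ['absolute'] (min_width=8, slack=5)
Line 4: ['bridge', 'two'] (min_width=10, slack=3)
Line 5: ['desert', 'a'] (min_width=8, slack=5)
Line 6: ['butterfly', 'as'] (min_width=12, slack=1)
Line 7: ['deep'] (min_width=4, slack=9)
Line 8: ['telescope'] (min_width=9, slack=4)
Line 9: ['system', 'python'] (min_width=13, slack=0)
Line 10: ['the'] (min_width=3, slack=10)

Answer: sound stone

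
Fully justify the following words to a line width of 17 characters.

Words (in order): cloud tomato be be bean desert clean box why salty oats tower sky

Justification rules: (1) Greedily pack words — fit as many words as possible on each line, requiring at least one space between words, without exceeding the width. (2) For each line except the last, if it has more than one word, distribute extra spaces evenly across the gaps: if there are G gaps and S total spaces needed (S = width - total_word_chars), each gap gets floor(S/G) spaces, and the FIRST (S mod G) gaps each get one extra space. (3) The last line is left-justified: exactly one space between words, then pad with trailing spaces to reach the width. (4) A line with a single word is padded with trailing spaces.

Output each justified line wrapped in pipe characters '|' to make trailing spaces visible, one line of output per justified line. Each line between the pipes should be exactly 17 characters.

Answer: |cloud  tomato  be|
|be   bean  desert|
|clean   box   why|
|salty  oats tower|
|sky              |

Derivation:
Line 1: ['cloud', 'tomato', 'be'] (min_width=15, slack=2)
Line 2: ['be', 'bean', 'desert'] (min_width=14, slack=3)
Line 3: ['clean', 'box', 'why'] (min_width=13, slack=4)
Line 4: ['salty', 'oats', 'tower'] (min_width=16, slack=1)
Line 5: ['sky'] (min_width=3, slack=14)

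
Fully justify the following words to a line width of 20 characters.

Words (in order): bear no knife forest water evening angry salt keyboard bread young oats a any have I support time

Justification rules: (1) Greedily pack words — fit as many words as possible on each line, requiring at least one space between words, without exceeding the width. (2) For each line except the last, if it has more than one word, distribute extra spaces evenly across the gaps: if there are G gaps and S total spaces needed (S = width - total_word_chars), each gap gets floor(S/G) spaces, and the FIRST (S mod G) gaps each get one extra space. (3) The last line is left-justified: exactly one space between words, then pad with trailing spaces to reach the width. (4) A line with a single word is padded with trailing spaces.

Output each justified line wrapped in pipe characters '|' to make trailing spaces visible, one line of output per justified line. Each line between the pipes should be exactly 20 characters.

Answer: |bear no knife forest|
|water  evening angry|
|salt  keyboard bread|
|young   oats  a  any|
|have I support time |

Derivation:
Line 1: ['bear', 'no', 'knife', 'forest'] (min_width=20, slack=0)
Line 2: ['water', 'evening', 'angry'] (min_width=19, slack=1)
Line 3: ['salt', 'keyboard', 'bread'] (min_width=19, slack=1)
Line 4: ['young', 'oats', 'a', 'any'] (min_width=16, slack=4)
Line 5: ['have', 'I', 'support', 'time'] (min_width=19, slack=1)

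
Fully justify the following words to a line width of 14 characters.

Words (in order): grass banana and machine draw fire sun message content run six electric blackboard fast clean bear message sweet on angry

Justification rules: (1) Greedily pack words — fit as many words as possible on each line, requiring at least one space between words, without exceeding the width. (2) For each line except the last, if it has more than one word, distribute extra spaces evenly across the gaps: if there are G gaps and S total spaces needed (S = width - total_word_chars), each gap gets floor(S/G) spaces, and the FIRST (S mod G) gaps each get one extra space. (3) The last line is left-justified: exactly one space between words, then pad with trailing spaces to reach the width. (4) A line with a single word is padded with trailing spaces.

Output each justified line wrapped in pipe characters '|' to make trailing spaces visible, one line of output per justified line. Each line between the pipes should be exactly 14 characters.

Answer: |grass   banana|
|and    machine|
|draw  fire sun|
|message       |
|content    run|
|six   electric|
|blackboard    |
|fast     clean|
|bear   message|
|sweet on angry|

Derivation:
Line 1: ['grass', 'banana'] (min_width=12, slack=2)
Line 2: ['and', 'machine'] (min_width=11, slack=3)
Line 3: ['draw', 'fire', 'sun'] (min_width=13, slack=1)
Line 4: ['message'] (min_width=7, slack=7)
Line 5: ['content', 'run'] (min_width=11, slack=3)
Line 6: ['six', 'electric'] (min_width=12, slack=2)
Line 7: ['blackboard'] (min_width=10, slack=4)
Line 8: ['fast', 'clean'] (min_width=10, slack=4)
Line 9: ['bear', 'message'] (min_width=12, slack=2)
Line 10: ['sweet', 'on', 'angry'] (min_width=14, slack=0)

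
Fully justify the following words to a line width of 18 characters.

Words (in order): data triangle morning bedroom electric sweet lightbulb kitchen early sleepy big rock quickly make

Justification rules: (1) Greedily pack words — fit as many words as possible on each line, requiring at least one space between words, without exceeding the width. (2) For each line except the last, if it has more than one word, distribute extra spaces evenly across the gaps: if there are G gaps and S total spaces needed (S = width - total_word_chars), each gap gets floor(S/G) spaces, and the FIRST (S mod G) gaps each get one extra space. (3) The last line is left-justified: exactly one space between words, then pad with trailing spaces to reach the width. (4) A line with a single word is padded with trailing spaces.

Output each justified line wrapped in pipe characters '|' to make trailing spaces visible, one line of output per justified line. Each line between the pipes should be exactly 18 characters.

Answer: |data      triangle|
|morning    bedroom|
|electric     sweet|
|lightbulb  kitchen|
|early  sleepy  big|
|rock quickly make |

Derivation:
Line 1: ['data', 'triangle'] (min_width=13, slack=5)
Line 2: ['morning', 'bedroom'] (min_width=15, slack=3)
Line 3: ['electric', 'sweet'] (min_width=14, slack=4)
Line 4: ['lightbulb', 'kitchen'] (min_width=17, slack=1)
Line 5: ['early', 'sleepy', 'big'] (min_width=16, slack=2)
Line 6: ['rock', 'quickly', 'make'] (min_width=17, slack=1)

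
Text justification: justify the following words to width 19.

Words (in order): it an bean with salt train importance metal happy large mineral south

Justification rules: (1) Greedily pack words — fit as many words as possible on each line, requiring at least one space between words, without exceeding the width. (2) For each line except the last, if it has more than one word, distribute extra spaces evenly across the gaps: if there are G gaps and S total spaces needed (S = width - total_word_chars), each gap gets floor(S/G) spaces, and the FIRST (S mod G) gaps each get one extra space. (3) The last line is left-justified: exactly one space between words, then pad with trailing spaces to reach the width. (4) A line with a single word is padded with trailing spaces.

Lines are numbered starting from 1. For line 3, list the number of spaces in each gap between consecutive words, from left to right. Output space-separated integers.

Line 1: ['it', 'an', 'bean', 'with'] (min_width=15, slack=4)
Line 2: ['salt', 'train'] (min_width=10, slack=9)
Line 3: ['importance', 'metal'] (min_width=16, slack=3)
Line 4: ['happy', 'large', 'mineral'] (min_width=19, slack=0)
Line 5: ['south'] (min_width=5, slack=14)

Answer: 4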